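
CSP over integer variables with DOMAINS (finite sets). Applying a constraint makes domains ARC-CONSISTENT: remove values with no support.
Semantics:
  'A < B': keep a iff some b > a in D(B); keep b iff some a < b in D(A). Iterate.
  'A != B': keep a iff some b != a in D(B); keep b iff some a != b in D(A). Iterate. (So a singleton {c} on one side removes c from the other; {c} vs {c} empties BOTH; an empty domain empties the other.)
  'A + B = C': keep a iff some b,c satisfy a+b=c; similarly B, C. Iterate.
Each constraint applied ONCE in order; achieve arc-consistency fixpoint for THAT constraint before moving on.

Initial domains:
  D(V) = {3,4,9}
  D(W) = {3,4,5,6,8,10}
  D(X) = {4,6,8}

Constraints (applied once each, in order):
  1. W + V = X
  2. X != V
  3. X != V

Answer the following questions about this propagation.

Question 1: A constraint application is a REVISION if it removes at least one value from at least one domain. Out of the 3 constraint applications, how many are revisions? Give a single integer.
Constraint 1 (W + V = X) on D(W)={3,4,5,6,8,10} D(V)={3,4,9} D(X)={4,6,8}: W {3,4,5,6,8,10}->{3,4,5}; V {3,4,9}->{3,4}; X {4,6,8}->{6,8} => REVISION
Constraint 2 (X != V) on D(X)={6,8} D(V)={3,4}: no change => not a revision
Constraint 3 (X != V) on D(X)={6,8} D(V)={3,4}: no change => not a revision
Total revisions = 1

Answer: 1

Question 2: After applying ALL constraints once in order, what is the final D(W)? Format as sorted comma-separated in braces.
Answer: {3,4,5}

Derivation:
Constraint 1 (W + V = X) on D(W)={3,4,5,6,8,10} D(V)={3,4,9} D(X)={4,6,8}: W {3,4,5,6,8,10}->{3,4,5}; V {3,4,9}->{3,4}; X {4,6,8}->{6,8}
Constraint 2 (X != V) on D(X)={6,8} D(V)={3,4}: no change
Constraint 3 (X != V) on D(X)={6,8} D(V)={3,4}: no change
So after all 3 constraints: D(W) = {3,4,5}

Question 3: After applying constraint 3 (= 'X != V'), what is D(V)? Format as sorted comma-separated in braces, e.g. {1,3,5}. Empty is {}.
Answer: {3,4}

Derivation:
Constraint 1 (W + V = X) on D(W)={3,4,5,6,8,10} D(V)={3,4,9} D(X)={4,6,8}: W {3,4,5,6,8,10}->{3,4,5}; V {3,4,9}->{3,4}; X {4,6,8}->{6,8}
Constraint 2 (X != V) on D(X)={6,8} D(V)={3,4}: no change
Constraint 3 (X != V) on D(X)={6,8} D(V)={3,4}: no change
So after constraint 3: D(V) = {3,4}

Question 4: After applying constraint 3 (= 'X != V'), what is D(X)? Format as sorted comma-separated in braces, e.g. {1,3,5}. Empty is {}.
Constraint 1 (W + V = X) on D(W)={3,4,5,6,8,10} D(V)={3,4,9} D(X)={4,6,8}: W {3,4,5,6,8,10}->{3,4,5}; V {3,4,9}->{3,4}; X {4,6,8}->{6,8}
Constraint 2 (X != V) on D(X)={6,8} D(V)={3,4}: no change
Constraint 3 (X != V) on D(X)={6,8} D(V)={3,4}: no change
So after constraint 3: D(X) = {6,8}

Answer: {6,8}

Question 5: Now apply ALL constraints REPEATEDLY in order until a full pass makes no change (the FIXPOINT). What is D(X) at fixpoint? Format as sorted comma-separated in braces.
Answer: {6,8}

Derivation:
pass 0 (initial): D(X)={4,6,8}
pass 1: V {3,4,9}->{3,4}; W {3,4,5,6,8,10}->{3,4,5}; X {4,6,8}->{6,8}
pass 2: no change
Fixpoint after 2 passes: D(X) = {6,8}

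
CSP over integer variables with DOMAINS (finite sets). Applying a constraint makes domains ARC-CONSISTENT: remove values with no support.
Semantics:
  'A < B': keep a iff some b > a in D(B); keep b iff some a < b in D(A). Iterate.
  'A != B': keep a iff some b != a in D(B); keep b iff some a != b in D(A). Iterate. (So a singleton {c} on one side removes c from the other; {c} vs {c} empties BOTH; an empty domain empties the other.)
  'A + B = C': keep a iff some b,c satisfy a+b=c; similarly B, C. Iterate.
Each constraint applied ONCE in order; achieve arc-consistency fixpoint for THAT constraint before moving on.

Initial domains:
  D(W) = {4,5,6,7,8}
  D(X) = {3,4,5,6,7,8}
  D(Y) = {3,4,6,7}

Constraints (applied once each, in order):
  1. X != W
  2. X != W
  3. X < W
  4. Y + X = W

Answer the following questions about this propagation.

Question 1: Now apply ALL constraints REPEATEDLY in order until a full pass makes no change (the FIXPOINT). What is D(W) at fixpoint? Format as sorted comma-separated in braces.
Answer: {6,7,8}

Derivation:
pass 0 (initial): D(W)={4,5,6,7,8}
pass 1: W {4,5,6,7,8}->{6,7,8}; X {3,4,5,6,7,8}->{3,4,5}; Y {3,4,6,7}->{3,4}
pass 2: no change
Fixpoint after 2 passes: D(W) = {6,7,8}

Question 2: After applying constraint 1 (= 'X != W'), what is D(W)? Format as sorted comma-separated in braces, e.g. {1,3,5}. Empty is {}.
Answer: {4,5,6,7,8}

Derivation:
Constraint 1 (X != W) on D(X)={3,4,5,6,7,8} D(W)={4,5,6,7,8}: no change
So after constraint 1: D(W) = {4,5,6,7,8}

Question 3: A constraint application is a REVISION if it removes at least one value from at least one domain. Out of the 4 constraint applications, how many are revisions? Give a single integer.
Answer: 2

Derivation:
Constraint 1 (X != W) on D(X)={3,4,5,6,7,8} D(W)={4,5,6,7,8}: no change => not a revision
Constraint 2 (X != W) on D(X)={3,4,5,6,7,8} D(W)={4,5,6,7,8}: no change => not a revision
Constraint 3 (X < W) on D(X)={3,4,5,6,7,8} D(W)={4,5,6,7,8}: X {3,4,5,6,7,8}->{3,4,5,6,7} => REVISION
Constraint 4 (Y + X = W) on D(Y)={3,4,6,7} D(X)={3,4,5,6,7} D(W)={4,5,6,7,8}: Y {3,4,6,7}->{3,4}; X {3,4,5,6,7}->{3,4,5}; W {4,5,6,7,8}->{6,7,8} => REVISION
Total revisions = 2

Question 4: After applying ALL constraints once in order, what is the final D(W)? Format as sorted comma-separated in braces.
Answer: {6,7,8}

Derivation:
Constraint 1 (X != W) on D(X)={3,4,5,6,7,8} D(W)={4,5,6,7,8}: no change
Constraint 2 (X != W) on D(X)={3,4,5,6,7,8} D(W)={4,5,6,7,8}: no change
Constraint 3 (X < W) on D(X)={3,4,5,6,7,8} D(W)={4,5,6,7,8}: X {3,4,5,6,7,8}->{3,4,5,6,7}
Constraint 4 (Y + X = W) on D(Y)={3,4,6,7} D(X)={3,4,5,6,7} D(W)={4,5,6,7,8}: Y {3,4,6,7}->{3,4}; X {3,4,5,6,7}->{3,4,5}; W {4,5,6,7,8}->{6,7,8}
So after all 4 constraints: D(W) = {6,7,8}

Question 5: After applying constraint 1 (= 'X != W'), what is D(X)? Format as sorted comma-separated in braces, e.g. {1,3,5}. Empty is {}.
Answer: {3,4,5,6,7,8}

Derivation:
Constraint 1 (X != W) on D(X)={3,4,5,6,7,8} D(W)={4,5,6,7,8}: no change
So after constraint 1: D(X) = {3,4,5,6,7,8}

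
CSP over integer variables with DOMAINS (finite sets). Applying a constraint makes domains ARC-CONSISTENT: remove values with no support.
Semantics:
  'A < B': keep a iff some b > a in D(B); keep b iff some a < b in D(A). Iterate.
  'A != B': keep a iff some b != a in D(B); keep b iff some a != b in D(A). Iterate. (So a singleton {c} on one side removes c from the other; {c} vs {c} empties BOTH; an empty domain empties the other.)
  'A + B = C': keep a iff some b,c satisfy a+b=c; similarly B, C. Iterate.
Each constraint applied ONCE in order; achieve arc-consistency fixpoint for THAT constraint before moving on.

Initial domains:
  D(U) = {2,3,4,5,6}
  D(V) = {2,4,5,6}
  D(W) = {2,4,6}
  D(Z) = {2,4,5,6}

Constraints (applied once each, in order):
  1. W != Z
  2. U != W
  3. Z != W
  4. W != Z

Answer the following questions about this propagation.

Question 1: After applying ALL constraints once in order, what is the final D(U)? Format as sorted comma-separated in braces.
Answer: {2,3,4,5,6}

Derivation:
Constraint 1 (W != Z) on D(W)={2,4,6} D(Z)={2,4,5,6}: no change
Constraint 2 (U != W) on D(U)={2,3,4,5,6} D(W)={2,4,6}: no change
Constraint 3 (Z != W) on D(Z)={2,4,5,6} D(W)={2,4,6}: no change
Constraint 4 (W != Z) on D(W)={2,4,6} D(Z)={2,4,5,6}: no change
So after all 4 constraints: D(U) = {2,3,4,5,6}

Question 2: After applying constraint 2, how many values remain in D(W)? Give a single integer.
Answer: 3

Derivation:
Constraint 1 (W != Z) on D(W)={2,4,6} D(Z)={2,4,5,6}: no change
Constraint 2 (U != W) on D(U)={2,3,4,5,6} D(W)={2,4,6}: no change
So after constraint 2: D(W)={2,4,6}, size = 3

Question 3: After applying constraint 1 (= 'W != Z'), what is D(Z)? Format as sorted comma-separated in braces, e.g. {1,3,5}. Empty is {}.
Constraint 1 (W != Z) on D(W)={2,4,6} D(Z)={2,4,5,6}: no change
So after constraint 1: D(Z) = {2,4,5,6}

Answer: {2,4,5,6}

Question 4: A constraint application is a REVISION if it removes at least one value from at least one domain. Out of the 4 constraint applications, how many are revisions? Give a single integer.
Answer: 0

Derivation:
Constraint 1 (W != Z) on D(W)={2,4,6} D(Z)={2,4,5,6}: no change => not a revision
Constraint 2 (U != W) on D(U)={2,3,4,5,6} D(W)={2,4,6}: no change => not a revision
Constraint 3 (Z != W) on D(Z)={2,4,5,6} D(W)={2,4,6}: no change => not a revision
Constraint 4 (W != Z) on D(W)={2,4,6} D(Z)={2,4,5,6}: no change => not a revision
Total revisions = 0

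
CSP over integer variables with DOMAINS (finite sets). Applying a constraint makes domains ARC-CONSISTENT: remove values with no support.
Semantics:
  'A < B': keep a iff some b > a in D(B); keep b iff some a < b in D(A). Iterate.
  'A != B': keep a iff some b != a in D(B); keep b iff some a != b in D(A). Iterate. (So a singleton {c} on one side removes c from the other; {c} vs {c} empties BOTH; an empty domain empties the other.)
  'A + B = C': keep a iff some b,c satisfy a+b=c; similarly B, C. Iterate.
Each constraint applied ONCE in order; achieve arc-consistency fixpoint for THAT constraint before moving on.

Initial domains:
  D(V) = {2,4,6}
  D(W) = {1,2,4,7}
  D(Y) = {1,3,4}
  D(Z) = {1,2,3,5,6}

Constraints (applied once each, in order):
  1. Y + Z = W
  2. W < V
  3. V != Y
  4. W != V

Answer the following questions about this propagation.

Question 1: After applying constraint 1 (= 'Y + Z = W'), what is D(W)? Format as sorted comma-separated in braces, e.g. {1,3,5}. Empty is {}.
Constraint 1 (Y + Z = W) on D(Y)={1,3,4} D(Z)={1,2,3,5,6} D(W)={1,2,4,7}: Z {1,2,3,5,6}->{1,3,6}; W {1,2,4,7}->{2,4,7}
So after constraint 1: D(W) = {2,4,7}

Answer: {2,4,7}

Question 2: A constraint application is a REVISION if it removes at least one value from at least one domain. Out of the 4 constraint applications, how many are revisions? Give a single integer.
Answer: 2

Derivation:
Constraint 1 (Y + Z = W) on D(Y)={1,3,4} D(Z)={1,2,3,5,6} D(W)={1,2,4,7}: Z {1,2,3,5,6}->{1,3,6}; W {1,2,4,7}->{2,4,7} => REVISION
Constraint 2 (W < V) on D(W)={2,4,7} D(V)={2,4,6}: W {2,4,7}->{2,4}; V {2,4,6}->{4,6} => REVISION
Constraint 3 (V != Y) on D(V)={4,6} D(Y)={1,3,4}: no change => not a revision
Constraint 4 (W != V) on D(W)={2,4} D(V)={4,6}: no change => not a revision
Total revisions = 2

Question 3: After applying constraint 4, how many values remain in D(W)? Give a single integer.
Answer: 2

Derivation:
Constraint 1 (Y + Z = W) on D(Y)={1,3,4} D(Z)={1,2,3,5,6} D(W)={1,2,4,7}: Z {1,2,3,5,6}->{1,3,6}; W {1,2,4,7}->{2,4,7}
Constraint 2 (W < V) on D(W)={2,4,7} D(V)={2,4,6}: W {2,4,7}->{2,4}; V {2,4,6}->{4,6}
Constraint 3 (V != Y) on D(V)={4,6} D(Y)={1,3,4}: no change
Constraint 4 (W != V) on D(W)={2,4} D(V)={4,6}: no change
So after constraint 4: D(W)={2,4}, size = 2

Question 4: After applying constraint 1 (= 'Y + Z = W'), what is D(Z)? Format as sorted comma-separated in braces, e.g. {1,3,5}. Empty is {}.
Constraint 1 (Y + Z = W) on D(Y)={1,3,4} D(Z)={1,2,3,5,6} D(W)={1,2,4,7}: Z {1,2,3,5,6}->{1,3,6}; W {1,2,4,7}->{2,4,7}
So after constraint 1: D(Z) = {1,3,6}

Answer: {1,3,6}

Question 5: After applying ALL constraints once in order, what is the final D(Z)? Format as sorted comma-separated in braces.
Constraint 1 (Y + Z = W) on D(Y)={1,3,4} D(Z)={1,2,3,5,6} D(W)={1,2,4,7}: Z {1,2,3,5,6}->{1,3,6}; W {1,2,4,7}->{2,4,7}
Constraint 2 (W < V) on D(W)={2,4,7} D(V)={2,4,6}: W {2,4,7}->{2,4}; V {2,4,6}->{4,6}
Constraint 3 (V != Y) on D(V)={4,6} D(Y)={1,3,4}: no change
Constraint 4 (W != V) on D(W)={2,4} D(V)={4,6}: no change
So after all 4 constraints: D(Z) = {1,3,6}

Answer: {1,3,6}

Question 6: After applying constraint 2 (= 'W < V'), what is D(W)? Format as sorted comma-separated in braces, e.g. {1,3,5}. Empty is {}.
Constraint 1 (Y + Z = W) on D(Y)={1,3,4} D(Z)={1,2,3,5,6} D(W)={1,2,4,7}: Z {1,2,3,5,6}->{1,3,6}; W {1,2,4,7}->{2,4,7}
Constraint 2 (W < V) on D(W)={2,4,7} D(V)={2,4,6}: W {2,4,7}->{2,4}; V {2,4,6}->{4,6}
So after constraint 2: D(W) = {2,4}

Answer: {2,4}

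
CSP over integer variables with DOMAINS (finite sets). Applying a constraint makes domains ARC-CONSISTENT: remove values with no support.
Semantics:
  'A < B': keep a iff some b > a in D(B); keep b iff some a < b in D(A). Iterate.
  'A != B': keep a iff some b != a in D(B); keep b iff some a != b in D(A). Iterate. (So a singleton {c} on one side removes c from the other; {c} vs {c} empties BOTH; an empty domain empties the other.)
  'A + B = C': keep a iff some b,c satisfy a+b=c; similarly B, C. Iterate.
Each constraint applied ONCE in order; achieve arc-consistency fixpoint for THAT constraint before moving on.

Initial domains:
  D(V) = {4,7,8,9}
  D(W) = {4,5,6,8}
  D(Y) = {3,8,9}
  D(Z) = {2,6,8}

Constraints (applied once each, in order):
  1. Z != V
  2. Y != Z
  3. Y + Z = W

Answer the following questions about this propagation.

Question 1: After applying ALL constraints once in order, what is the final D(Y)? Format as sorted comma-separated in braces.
Constraint 1 (Z != V) on D(Z)={2,6,8} D(V)={4,7,8,9}: no change
Constraint 2 (Y != Z) on D(Y)={3,8,9} D(Z)={2,6,8}: no change
Constraint 3 (Y + Z = W) on D(Y)={3,8,9} D(Z)={2,6,8} D(W)={4,5,6,8}: Y {3,8,9}->{3}; Z {2,6,8}->{2}; W {4,5,6,8}->{5}
So after all 3 constraints: D(Y) = {3}

Answer: {3}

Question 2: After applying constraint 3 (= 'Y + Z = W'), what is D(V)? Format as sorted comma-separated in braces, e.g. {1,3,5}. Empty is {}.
Answer: {4,7,8,9}

Derivation:
Constraint 1 (Z != V) on D(Z)={2,6,8} D(V)={4,7,8,9}: no change
Constraint 2 (Y != Z) on D(Y)={3,8,9} D(Z)={2,6,8}: no change
Constraint 3 (Y + Z = W) on D(Y)={3,8,9} D(Z)={2,6,8} D(W)={4,5,6,8}: Y {3,8,9}->{3}; Z {2,6,8}->{2}; W {4,5,6,8}->{5}
So after constraint 3: D(V) = {4,7,8,9}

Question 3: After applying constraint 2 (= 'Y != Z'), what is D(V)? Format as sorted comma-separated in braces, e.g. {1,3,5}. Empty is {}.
Constraint 1 (Z != V) on D(Z)={2,6,8} D(V)={4,7,8,9}: no change
Constraint 2 (Y != Z) on D(Y)={3,8,9} D(Z)={2,6,8}: no change
So after constraint 2: D(V) = {4,7,8,9}

Answer: {4,7,8,9}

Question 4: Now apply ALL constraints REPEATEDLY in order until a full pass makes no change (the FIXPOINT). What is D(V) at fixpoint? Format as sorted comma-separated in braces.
pass 0 (initial): D(V)={4,7,8,9}
pass 1: W {4,5,6,8}->{5}; Y {3,8,9}->{3}; Z {2,6,8}->{2}
pass 2: no change
Fixpoint after 2 passes: D(V) = {4,7,8,9}

Answer: {4,7,8,9}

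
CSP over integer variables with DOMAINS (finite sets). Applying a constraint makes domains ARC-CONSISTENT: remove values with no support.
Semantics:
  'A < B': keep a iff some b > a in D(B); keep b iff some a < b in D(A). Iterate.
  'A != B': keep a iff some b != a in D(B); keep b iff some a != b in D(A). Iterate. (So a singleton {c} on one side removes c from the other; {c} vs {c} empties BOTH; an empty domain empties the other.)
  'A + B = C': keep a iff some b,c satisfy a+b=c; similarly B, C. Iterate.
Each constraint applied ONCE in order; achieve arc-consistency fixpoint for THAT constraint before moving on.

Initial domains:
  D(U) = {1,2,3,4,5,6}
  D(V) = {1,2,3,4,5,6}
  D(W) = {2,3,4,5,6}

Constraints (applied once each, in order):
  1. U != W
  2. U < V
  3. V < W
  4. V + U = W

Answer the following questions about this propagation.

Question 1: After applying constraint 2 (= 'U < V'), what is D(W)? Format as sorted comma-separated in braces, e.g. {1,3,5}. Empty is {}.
Answer: {2,3,4,5,6}

Derivation:
Constraint 1 (U != W) on D(U)={1,2,3,4,5,6} D(W)={2,3,4,5,6}: no change
Constraint 2 (U < V) on D(U)={1,2,3,4,5,6} D(V)={1,2,3,4,5,6}: U {1,2,3,4,5,6}->{1,2,3,4,5}; V {1,2,3,4,5,6}->{2,3,4,5,6}
So after constraint 2: D(W) = {2,3,4,5,6}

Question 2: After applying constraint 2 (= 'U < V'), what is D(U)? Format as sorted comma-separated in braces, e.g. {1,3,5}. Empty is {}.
Constraint 1 (U != W) on D(U)={1,2,3,4,5,6} D(W)={2,3,4,5,6}: no change
Constraint 2 (U < V) on D(U)={1,2,3,4,5,6} D(V)={1,2,3,4,5,6}: U {1,2,3,4,5,6}->{1,2,3,4,5}; V {1,2,3,4,5,6}->{2,3,4,5,6}
So after constraint 2: D(U) = {1,2,3,4,5}

Answer: {1,2,3,4,5}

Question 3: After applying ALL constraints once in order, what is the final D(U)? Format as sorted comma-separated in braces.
Constraint 1 (U != W) on D(U)={1,2,3,4,5,6} D(W)={2,3,4,5,6}: no change
Constraint 2 (U < V) on D(U)={1,2,3,4,5,6} D(V)={1,2,3,4,5,6}: U {1,2,3,4,5,6}->{1,2,3,4,5}; V {1,2,3,4,5,6}->{2,3,4,5,6}
Constraint 3 (V < W) on D(V)={2,3,4,5,6} D(W)={2,3,4,5,6}: V {2,3,4,5,6}->{2,3,4,5}; W {2,3,4,5,6}->{3,4,5,6}
Constraint 4 (V + U = W) on D(V)={2,3,4,5} D(U)={1,2,3,4,5} D(W)={3,4,5,6}: U {1,2,3,4,5}->{1,2,3,4}
So after all 4 constraints: D(U) = {1,2,3,4}

Answer: {1,2,3,4}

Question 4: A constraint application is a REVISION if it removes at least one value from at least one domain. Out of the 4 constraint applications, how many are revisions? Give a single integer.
Constraint 1 (U != W) on D(U)={1,2,3,4,5,6} D(W)={2,3,4,5,6}: no change => not a revision
Constraint 2 (U < V) on D(U)={1,2,3,4,5,6} D(V)={1,2,3,4,5,6}: U {1,2,3,4,5,6}->{1,2,3,4,5}; V {1,2,3,4,5,6}->{2,3,4,5,6} => REVISION
Constraint 3 (V < W) on D(V)={2,3,4,5,6} D(W)={2,3,4,5,6}: V {2,3,4,5,6}->{2,3,4,5}; W {2,3,4,5,6}->{3,4,5,6} => REVISION
Constraint 4 (V + U = W) on D(V)={2,3,4,5} D(U)={1,2,3,4,5} D(W)={3,4,5,6}: U {1,2,3,4,5}->{1,2,3,4} => REVISION
Total revisions = 3

Answer: 3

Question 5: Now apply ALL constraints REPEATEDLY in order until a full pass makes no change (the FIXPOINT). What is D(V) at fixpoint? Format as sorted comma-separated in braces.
Answer: {2,3,4,5}

Derivation:
pass 0 (initial): D(V)={1,2,3,4,5,6}
pass 1: U {1,2,3,4,5,6}->{1,2,3,4}; V {1,2,3,4,5,6}->{2,3,4,5}; W {2,3,4,5,6}->{3,4,5,6}
pass 2: no change
Fixpoint after 2 passes: D(V) = {2,3,4,5}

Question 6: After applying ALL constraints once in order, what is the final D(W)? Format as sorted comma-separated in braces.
Constraint 1 (U != W) on D(U)={1,2,3,4,5,6} D(W)={2,3,4,5,6}: no change
Constraint 2 (U < V) on D(U)={1,2,3,4,5,6} D(V)={1,2,3,4,5,6}: U {1,2,3,4,5,6}->{1,2,3,4,5}; V {1,2,3,4,5,6}->{2,3,4,5,6}
Constraint 3 (V < W) on D(V)={2,3,4,5,6} D(W)={2,3,4,5,6}: V {2,3,4,5,6}->{2,3,4,5}; W {2,3,4,5,6}->{3,4,5,6}
Constraint 4 (V + U = W) on D(V)={2,3,4,5} D(U)={1,2,3,4,5} D(W)={3,4,5,6}: U {1,2,3,4,5}->{1,2,3,4}
So after all 4 constraints: D(W) = {3,4,5,6}

Answer: {3,4,5,6}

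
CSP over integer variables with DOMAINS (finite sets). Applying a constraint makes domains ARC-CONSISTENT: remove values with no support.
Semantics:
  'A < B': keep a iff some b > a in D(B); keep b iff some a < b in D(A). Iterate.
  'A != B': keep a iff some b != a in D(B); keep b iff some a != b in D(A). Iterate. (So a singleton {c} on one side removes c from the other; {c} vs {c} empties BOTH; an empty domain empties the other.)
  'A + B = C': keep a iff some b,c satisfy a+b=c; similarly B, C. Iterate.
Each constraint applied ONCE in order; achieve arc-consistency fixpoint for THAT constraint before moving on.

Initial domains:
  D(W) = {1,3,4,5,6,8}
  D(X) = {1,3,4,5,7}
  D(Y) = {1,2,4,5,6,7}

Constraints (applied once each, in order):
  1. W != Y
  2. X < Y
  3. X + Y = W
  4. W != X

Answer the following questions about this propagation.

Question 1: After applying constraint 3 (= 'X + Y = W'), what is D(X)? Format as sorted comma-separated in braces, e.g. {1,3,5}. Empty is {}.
Constraint 1 (W != Y) on D(W)={1,3,4,5,6,8} D(Y)={1,2,4,5,6,7}: no change
Constraint 2 (X < Y) on D(X)={1,3,4,5,7} D(Y)={1,2,4,5,6,7}: X {1,3,4,5,7}->{1,3,4,5}; Y {1,2,4,5,6,7}->{2,4,5,6,7}
Constraint 3 (X + Y = W) on D(X)={1,3,4,5} D(Y)={2,4,5,6,7} D(W)={1,3,4,5,6,8}: X {1,3,4,5}->{1,3,4}; Y {2,4,5,6,7}->{2,4,5,7}; W {1,3,4,5,6,8}->{3,5,6,8}
So after constraint 3: D(X) = {1,3,4}

Answer: {1,3,4}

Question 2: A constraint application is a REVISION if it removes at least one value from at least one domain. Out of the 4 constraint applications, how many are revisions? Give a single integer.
Constraint 1 (W != Y) on D(W)={1,3,4,5,6,8} D(Y)={1,2,4,5,6,7}: no change => not a revision
Constraint 2 (X < Y) on D(X)={1,3,4,5,7} D(Y)={1,2,4,5,6,7}: X {1,3,4,5,7}->{1,3,4,5}; Y {1,2,4,5,6,7}->{2,4,5,6,7} => REVISION
Constraint 3 (X + Y = W) on D(X)={1,3,4,5} D(Y)={2,4,5,6,7} D(W)={1,3,4,5,6,8}: X {1,3,4,5}->{1,3,4}; Y {2,4,5,6,7}->{2,4,5,7}; W {1,3,4,5,6,8}->{3,5,6,8} => REVISION
Constraint 4 (W != X) on D(W)={3,5,6,8} D(X)={1,3,4}: no change => not a revision
Total revisions = 2

Answer: 2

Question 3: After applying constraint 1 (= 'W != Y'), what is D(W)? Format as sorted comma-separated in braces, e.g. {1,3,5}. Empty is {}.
Answer: {1,3,4,5,6,8}

Derivation:
Constraint 1 (W != Y) on D(W)={1,3,4,5,6,8} D(Y)={1,2,4,5,6,7}: no change
So after constraint 1: D(W) = {1,3,4,5,6,8}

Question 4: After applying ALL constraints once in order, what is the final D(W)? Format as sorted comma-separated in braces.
Constraint 1 (W != Y) on D(W)={1,3,4,5,6,8} D(Y)={1,2,4,5,6,7}: no change
Constraint 2 (X < Y) on D(X)={1,3,4,5,7} D(Y)={1,2,4,5,6,7}: X {1,3,4,5,7}->{1,3,4,5}; Y {1,2,4,5,6,7}->{2,4,5,6,7}
Constraint 3 (X + Y = W) on D(X)={1,3,4,5} D(Y)={2,4,5,6,7} D(W)={1,3,4,5,6,8}: X {1,3,4,5}->{1,3,4}; Y {2,4,5,6,7}->{2,4,5,7}; W {1,3,4,5,6,8}->{3,5,6,8}
Constraint 4 (W != X) on D(W)={3,5,6,8} D(X)={1,3,4}: no change
So after all 4 constraints: D(W) = {3,5,6,8}

Answer: {3,5,6,8}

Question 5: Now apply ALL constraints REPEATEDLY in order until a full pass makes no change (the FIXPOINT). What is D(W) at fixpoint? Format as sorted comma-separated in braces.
Answer: {3,5,6,8}

Derivation:
pass 0 (initial): D(W)={1,3,4,5,6,8}
pass 1: W {1,3,4,5,6,8}->{3,5,6,8}; X {1,3,4,5,7}->{1,3,4}; Y {1,2,4,5,6,7}->{2,4,5,7}
pass 2: no change
Fixpoint after 2 passes: D(W) = {3,5,6,8}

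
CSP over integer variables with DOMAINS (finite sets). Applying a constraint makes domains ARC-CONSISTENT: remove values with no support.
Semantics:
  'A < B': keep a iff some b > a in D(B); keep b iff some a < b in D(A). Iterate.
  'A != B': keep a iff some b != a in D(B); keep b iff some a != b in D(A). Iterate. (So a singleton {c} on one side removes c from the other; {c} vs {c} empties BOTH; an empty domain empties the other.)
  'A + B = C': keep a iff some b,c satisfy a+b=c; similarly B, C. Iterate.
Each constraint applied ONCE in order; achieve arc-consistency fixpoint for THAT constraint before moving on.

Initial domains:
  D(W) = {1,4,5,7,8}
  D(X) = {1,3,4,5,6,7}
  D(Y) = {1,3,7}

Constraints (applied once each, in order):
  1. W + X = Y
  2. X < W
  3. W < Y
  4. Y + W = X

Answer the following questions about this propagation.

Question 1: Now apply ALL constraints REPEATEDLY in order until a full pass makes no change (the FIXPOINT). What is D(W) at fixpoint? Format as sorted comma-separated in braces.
pass 0 (initial): D(W)={1,4,5,7,8}
pass 1: W {1,4,5,7,8}->{}; X {1,3,4,5,6,7}->{}; Y {1,3,7}->{}
pass 2: no change
Fixpoint after 2 passes: D(W) = {}

Answer: {}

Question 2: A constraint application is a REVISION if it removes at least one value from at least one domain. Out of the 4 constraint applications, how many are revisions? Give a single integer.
Answer: 3

Derivation:
Constraint 1 (W + X = Y) on D(W)={1,4,5,7,8} D(X)={1,3,4,5,6,7} D(Y)={1,3,7}: W {1,4,5,7,8}->{1,4}; X {1,3,4,5,6,7}->{3,6}; Y {1,3,7}->{7} => REVISION
Constraint 2 (X < W) on D(X)={3,6} D(W)={1,4}: X {3,6}->{3}; W {1,4}->{4} => REVISION
Constraint 3 (W < Y) on D(W)={4} D(Y)={7}: no change => not a revision
Constraint 4 (Y + W = X) on D(Y)={7} D(W)={4} D(X)={3}: Y {7}->{}; W {4}->{}; X {3}->{} => REVISION
Total revisions = 3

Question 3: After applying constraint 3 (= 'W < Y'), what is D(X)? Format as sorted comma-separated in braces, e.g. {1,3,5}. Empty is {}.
Answer: {3}

Derivation:
Constraint 1 (W + X = Y) on D(W)={1,4,5,7,8} D(X)={1,3,4,5,6,7} D(Y)={1,3,7}: W {1,4,5,7,8}->{1,4}; X {1,3,4,5,6,7}->{3,6}; Y {1,3,7}->{7}
Constraint 2 (X < W) on D(X)={3,6} D(W)={1,4}: X {3,6}->{3}; W {1,4}->{4}
Constraint 3 (W < Y) on D(W)={4} D(Y)={7}: no change
So after constraint 3: D(X) = {3}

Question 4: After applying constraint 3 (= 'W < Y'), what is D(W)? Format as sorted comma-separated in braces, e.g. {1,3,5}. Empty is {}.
Answer: {4}

Derivation:
Constraint 1 (W + X = Y) on D(W)={1,4,5,7,8} D(X)={1,3,4,5,6,7} D(Y)={1,3,7}: W {1,4,5,7,8}->{1,4}; X {1,3,4,5,6,7}->{3,6}; Y {1,3,7}->{7}
Constraint 2 (X < W) on D(X)={3,6} D(W)={1,4}: X {3,6}->{3}; W {1,4}->{4}
Constraint 3 (W < Y) on D(W)={4} D(Y)={7}: no change
So after constraint 3: D(W) = {4}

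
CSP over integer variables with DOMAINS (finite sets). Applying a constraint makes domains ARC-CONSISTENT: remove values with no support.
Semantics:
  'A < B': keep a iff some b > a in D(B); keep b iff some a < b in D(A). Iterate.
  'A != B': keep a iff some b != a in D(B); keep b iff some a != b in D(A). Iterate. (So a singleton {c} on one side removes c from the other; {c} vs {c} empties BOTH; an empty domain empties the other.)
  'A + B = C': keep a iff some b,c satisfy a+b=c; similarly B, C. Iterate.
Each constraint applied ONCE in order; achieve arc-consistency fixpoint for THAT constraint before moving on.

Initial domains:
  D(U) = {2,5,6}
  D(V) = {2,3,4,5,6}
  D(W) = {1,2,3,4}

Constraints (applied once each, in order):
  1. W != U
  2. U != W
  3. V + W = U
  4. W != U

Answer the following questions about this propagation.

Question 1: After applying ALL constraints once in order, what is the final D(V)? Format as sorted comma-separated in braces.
Constraint 1 (W != U) on D(W)={1,2,3,4} D(U)={2,5,6}: no change
Constraint 2 (U != W) on D(U)={2,5,6} D(W)={1,2,3,4}: no change
Constraint 3 (V + W = U) on D(V)={2,3,4,5,6} D(W)={1,2,3,4} D(U)={2,5,6}: V {2,3,4,5,6}->{2,3,4,5}; U {2,5,6}->{5,6}
Constraint 4 (W != U) on D(W)={1,2,3,4} D(U)={5,6}: no change
So after all 4 constraints: D(V) = {2,3,4,5}

Answer: {2,3,4,5}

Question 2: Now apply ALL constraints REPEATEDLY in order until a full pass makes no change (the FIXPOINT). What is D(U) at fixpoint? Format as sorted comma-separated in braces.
Answer: {5,6}

Derivation:
pass 0 (initial): D(U)={2,5,6}
pass 1: U {2,5,6}->{5,6}; V {2,3,4,5,6}->{2,3,4,5}
pass 2: no change
Fixpoint after 2 passes: D(U) = {5,6}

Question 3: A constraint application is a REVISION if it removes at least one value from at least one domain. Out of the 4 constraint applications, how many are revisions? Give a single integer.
Answer: 1

Derivation:
Constraint 1 (W != U) on D(W)={1,2,3,4} D(U)={2,5,6}: no change => not a revision
Constraint 2 (U != W) on D(U)={2,5,6} D(W)={1,2,3,4}: no change => not a revision
Constraint 3 (V + W = U) on D(V)={2,3,4,5,6} D(W)={1,2,3,4} D(U)={2,5,6}: V {2,3,4,5,6}->{2,3,4,5}; U {2,5,6}->{5,6} => REVISION
Constraint 4 (W != U) on D(W)={1,2,3,4} D(U)={5,6}: no change => not a revision
Total revisions = 1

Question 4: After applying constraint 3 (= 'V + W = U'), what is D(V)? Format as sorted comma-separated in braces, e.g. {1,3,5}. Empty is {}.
Constraint 1 (W != U) on D(W)={1,2,3,4} D(U)={2,5,6}: no change
Constraint 2 (U != W) on D(U)={2,5,6} D(W)={1,2,3,4}: no change
Constraint 3 (V + W = U) on D(V)={2,3,4,5,6} D(W)={1,2,3,4} D(U)={2,5,6}: V {2,3,4,5,6}->{2,3,4,5}; U {2,5,6}->{5,6}
So after constraint 3: D(V) = {2,3,4,5}

Answer: {2,3,4,5}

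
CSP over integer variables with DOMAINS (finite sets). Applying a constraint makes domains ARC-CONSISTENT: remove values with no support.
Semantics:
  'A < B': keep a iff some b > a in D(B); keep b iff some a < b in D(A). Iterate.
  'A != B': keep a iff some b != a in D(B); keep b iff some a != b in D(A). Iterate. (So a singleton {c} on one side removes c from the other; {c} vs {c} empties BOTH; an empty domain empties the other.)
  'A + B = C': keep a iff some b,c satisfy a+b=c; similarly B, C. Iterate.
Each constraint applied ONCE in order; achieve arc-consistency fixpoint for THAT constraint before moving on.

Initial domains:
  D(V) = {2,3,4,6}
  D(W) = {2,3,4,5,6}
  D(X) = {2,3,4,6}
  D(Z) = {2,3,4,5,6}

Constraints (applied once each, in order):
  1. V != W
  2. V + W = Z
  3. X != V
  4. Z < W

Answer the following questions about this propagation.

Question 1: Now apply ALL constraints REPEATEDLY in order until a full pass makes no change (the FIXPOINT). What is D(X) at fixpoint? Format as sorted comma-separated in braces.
Answer: {}

Derivation:
pass 0 (initial): D(X)={2,3,4,6}
pass 1: V {2,3,4,6}->{2,3,4}; W {2,3,4,5,6}->{}; Z {2,3,4,5,6}->{}
pass 2: V {2,3,4}->{}; X {2,3,4,6}->{}
pass 3: no change
Fixpoint after 3 passes: D(X) = {}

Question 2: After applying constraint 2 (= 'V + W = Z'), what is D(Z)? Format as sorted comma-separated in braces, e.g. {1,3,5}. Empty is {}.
Answer: {4,5,6}

Derivation:
Constraint 1 (V != W) on D(V)={2,3,4,6} D(W)={2,3,4,5,6}: no change
Constraint 2 (V + W = Z) on D(V)={2,3,4,6} D(W)={2,3,4,5,6} D(Z)={2,3,4,5,6}: V {2,3,4,6}->{2,3,4}; W {2,3,4,5,6}->{2,3,4}; Z {2,3,4,5,6}->{4,5,6}
So after constraint 2: D(Z) = {4,5,6}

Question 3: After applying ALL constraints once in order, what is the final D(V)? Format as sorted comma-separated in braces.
Constraint 1 (V != W) on D(V)={2,3,4,6} D(W)={2,3,4,5,6}: no change
Constraint 2 (V + W = Z) on D(V)={2,3,4,6} D(W)={2,3,4,5,6} D(Z)={2,3,4,5,6}: V {2,3,4,6}->{2,3,4}; W {2,3,4,5,6}->{2,3,4}; Z {2,3,4,5,6}->{4,5,6}
Constraint 3 (X != V) on D(X)={2,3,4,6} D(V)={2,3,4}: no change
Constraint 4 (Z < W) on D(Z)={4,5,6} D(W)={2,3,4}: Z {4,5,6}->{}; W {2,3,4}->{}
So after all 4 constraints: D(V) = {2,3,4}

Answer: {2,3,4}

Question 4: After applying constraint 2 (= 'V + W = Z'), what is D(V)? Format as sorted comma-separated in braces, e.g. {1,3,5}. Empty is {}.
Constraint 1 (V != W) on D(V)={2,3,4,6} D(W)={2,3,4,5,6}: no change
Constraint 2 (V + W = Z) on D(V)={2,3,4,6} D(W)={2,3,4,5,6} D(Z)={2,3,4,5,6}: V {2,3,4,6}->{2,3,4}; W {2,3,4,5,6}->{2,3,4}; Z {2,3,4,5,6}->{4,5,6}
So after constraint 2: D(V) = {2,3,4}

Answer: {2,3,4}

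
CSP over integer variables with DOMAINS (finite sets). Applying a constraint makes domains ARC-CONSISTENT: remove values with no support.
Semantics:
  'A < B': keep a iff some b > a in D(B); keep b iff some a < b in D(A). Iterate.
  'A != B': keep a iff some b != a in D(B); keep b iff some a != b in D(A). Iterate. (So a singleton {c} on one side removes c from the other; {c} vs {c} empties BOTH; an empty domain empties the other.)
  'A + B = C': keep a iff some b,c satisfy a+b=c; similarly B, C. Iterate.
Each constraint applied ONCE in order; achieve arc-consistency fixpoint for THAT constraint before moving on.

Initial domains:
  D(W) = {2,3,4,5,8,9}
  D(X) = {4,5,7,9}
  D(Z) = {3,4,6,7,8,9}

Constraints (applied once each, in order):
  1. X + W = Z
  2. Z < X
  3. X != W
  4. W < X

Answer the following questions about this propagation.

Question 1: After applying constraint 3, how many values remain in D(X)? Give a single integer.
Constraint 1 (X + W = Z) on D(X)={4,5,7,9} D(W)={2,3,4,5,8,9} D(Z)={3,4,6,7,8,9}: X {4,5,7,9}->{4,5,7}; W {2,3,4,5,8,9}->{2,3,4,5}; Z {3,4,6,7,8,9}->{6,7,8,9}
Constraint 2 (Z < X) on D(Z)={6,7,8,9} D(X)={4,5,7}: Z {6,7,8,9}->{6}; X {4,5,7}->{7}
Constraint 3 (X != W) on D(X)={7} D(W)={2,3,4,5}: no change
So after constraint 3: D(X)={7}, size = 1

Answer: 1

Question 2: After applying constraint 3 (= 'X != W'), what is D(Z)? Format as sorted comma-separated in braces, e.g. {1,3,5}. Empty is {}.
Constraint 1 (X + W = Z) on D(X)={4,5,7,9} D(W)={2,3,4,5,8,9} D(Z)={3,4,6,7,8,9}: X {4,5,7,9}->{4,5,7}; W {2,3,4,5,8,9}->{2,3,4,5}; Z {3,4,6,7,8,9}->{6,7,8,9}
Constraint 2 (Z < X) on D(Z)={6,7,8,9} D(X)={4,5,7}: Z {6,7,8,9}->{6}; X {4,5,7}->{7}
Constraint 3 (X != W) on D(X)={7} D(W)={2,3,4,5}: no change
So after constraint 3: D(Z) = {6}

Answer: {6}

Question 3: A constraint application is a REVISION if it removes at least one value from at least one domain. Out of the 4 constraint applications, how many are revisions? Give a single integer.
Constraint 1 (X + W = Z) on D(X)={4,5,7,9} D(W)={2,3,4,5,8,9} D(Z)={3,4,6,7,8,9}: X {4,5,7,9}->{4,5,7}; W {2,3,4,5,8,9}->{2,3,4,5}; Z {3,4,6,7,8,9}->{6,7,8,9} => REVISION
Constraint 2 (Z < X) on D(Z)={6,7,8,9} D(X)={4,5,7}: Z {6,7,8,9}->{6}; X {4,5,7}->{7} => REVISION
Constraint 3 (X != W) on D(X)={7} D(W)={2,3,4,5}: no change => not a revision
Constraint 4 (W < X) on D(W)={2,3,4,5} D(X)={7}: no change => not a revision
Total revisions = 2

Answer: 2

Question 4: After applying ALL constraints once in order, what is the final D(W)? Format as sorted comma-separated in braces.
Answer: {2,3,4,5}

Derivation:
Constraint 1 (X + W = Z) on D(X)={4,5,7,9} D(W)={2,3,4,5,8,9} D(Z)={3,4,6,7,8,9}: X {4,5,7,9}->{4,5,7}; W {2,3,4,5,8,9}->{2,3,4,5}; Z {3,4,6,7,8,9}->{6,7,8,9}
Constraint 2 (Z < X) on D(Z)={6,7,8,9} D(X)={4,5,7}: Z {6,7,8,9}->{6}; X {4,5,7}->{7}
Constraint 3 (X != W) on D(X)={7} D(W)={2,3,4,5}: no change
Constraint 4 (W < X) on D(W)={2,3,4,5} D(X)={7}: no change
So after all 4 constraints: D(W) = {2,3,4,5}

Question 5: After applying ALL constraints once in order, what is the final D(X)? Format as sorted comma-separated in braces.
Answer: {7}

Derivation:
Constraint 1 (X + W = Z) on D(X)={4,5,7,9} D(W)={2,3,4,5,8,9} D(Z)={3,4,6,7,8,9}: X {4,5,7,9}->{4,5,7}; W {2,3,4,5,8,9}->{2,3,4,5}; Z {3,4,6,7,8,9}->{6,7,8,9}
Constraint 2 (Z < X) on D(Z)={6,7,8,9} D(X)={4,5,7}: Z {6,7,8,9}->{6}; X {4,5,7}->{7}
Constraint 3 (X != W) on D(X)={7} D(W)={2,3,4,5}: no change
Constraint 4 (W < X) on D(W)={2,3,4,5} D(X)={7}: no change
So after all 4 constraints: D(X) = {7}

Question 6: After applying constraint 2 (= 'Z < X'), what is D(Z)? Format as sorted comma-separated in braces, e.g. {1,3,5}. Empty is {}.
Answer: {6}

Derivation:
Constraint 1 (X + W = Z) on D(X)={4,5,7,9} D(W)={2,3,4,5,8,9} D(Z)={3,4,6,7,8,9}: X {4,5,7,9}->{4,5,7}; W {2,3,4,5,8,9}->{2,3,4,5}; Z {3,4,6,7,8,9}->{6,7,8,9}
Constraint 2 (Z < X) on D(Z)={6,7,8,9} D(X)={4,5,7}: Z {6,7,8,9}->{6}; X {4,5,7}->{7}
So after constraint 2: D(Z) = {6}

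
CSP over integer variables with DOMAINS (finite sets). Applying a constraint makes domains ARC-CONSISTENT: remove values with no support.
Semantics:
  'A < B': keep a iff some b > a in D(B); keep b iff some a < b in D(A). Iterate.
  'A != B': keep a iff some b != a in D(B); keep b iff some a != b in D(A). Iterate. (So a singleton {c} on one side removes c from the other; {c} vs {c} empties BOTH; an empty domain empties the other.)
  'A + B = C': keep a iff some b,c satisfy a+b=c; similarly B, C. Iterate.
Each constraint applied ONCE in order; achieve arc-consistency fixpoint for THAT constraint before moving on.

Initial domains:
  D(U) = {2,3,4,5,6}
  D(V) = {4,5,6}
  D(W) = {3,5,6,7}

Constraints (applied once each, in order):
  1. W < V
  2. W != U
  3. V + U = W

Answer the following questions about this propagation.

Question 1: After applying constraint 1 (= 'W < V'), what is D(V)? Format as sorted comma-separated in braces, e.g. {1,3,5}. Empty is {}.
Constraint 1 (W < V) on D(W)={3,5,6,7} D(V)={4,5,6}: W {3,5,6,7}->{3,5}
So after constraint 1: D(V) = {4,5,6}

Answer: {4,5,6}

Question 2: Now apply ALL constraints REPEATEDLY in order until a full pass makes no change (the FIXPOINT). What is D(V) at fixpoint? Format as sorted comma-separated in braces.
pass 0 (initial): D(V)={4,5,6}
pass 1: U {2,3,4,5,6}->{}; V {4,5,6}->{}; W {3,5,6,7}->{}
pass 2: no change
Fixpoint after 2 passes: D(V) = {}

Answer: {}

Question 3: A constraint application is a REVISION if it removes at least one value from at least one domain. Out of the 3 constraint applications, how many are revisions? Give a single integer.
Constraint 1 (W < V) on D(W)={3,5,6,7} D(V)={4,5,6}: W {3,5,6,7}->{3,5} => REVISION
Constraint 2 (W != U) on D(W)={3,5} D(U)={2,3,4,5,6}: no change => not a revision
Constraint 3 (V + U = W) on D(V)={4,5,6} D(U)={2,3,4,5,6} D(W)={3,5}: V {4,5,6}->{}; U {2,3,4,5,6}->{}; W {3,5}->{} => REVISION
Total revisions = 2

Answer: 2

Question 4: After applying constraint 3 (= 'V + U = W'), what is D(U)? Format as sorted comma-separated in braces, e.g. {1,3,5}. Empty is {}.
Constraint 1 (W < V) on D(W)={3,5,6,7} D(V)={4,5,6}: W {3,5,6,7}->{3,5}
Constraint 2 (W != U) on D(W)={3,5} D(U)={2,3,4,5,6}: no change
Constraint 3 (V + U = W) on D(V)={4,5,6} D(U)={2,3,4,5,6} D(W)={3,5}: V {4,5,6}->{}; U {2,3,4,5,6}->{}; W {3,5}->{}
So after constraint 3: D(U) = {}

Answer: {}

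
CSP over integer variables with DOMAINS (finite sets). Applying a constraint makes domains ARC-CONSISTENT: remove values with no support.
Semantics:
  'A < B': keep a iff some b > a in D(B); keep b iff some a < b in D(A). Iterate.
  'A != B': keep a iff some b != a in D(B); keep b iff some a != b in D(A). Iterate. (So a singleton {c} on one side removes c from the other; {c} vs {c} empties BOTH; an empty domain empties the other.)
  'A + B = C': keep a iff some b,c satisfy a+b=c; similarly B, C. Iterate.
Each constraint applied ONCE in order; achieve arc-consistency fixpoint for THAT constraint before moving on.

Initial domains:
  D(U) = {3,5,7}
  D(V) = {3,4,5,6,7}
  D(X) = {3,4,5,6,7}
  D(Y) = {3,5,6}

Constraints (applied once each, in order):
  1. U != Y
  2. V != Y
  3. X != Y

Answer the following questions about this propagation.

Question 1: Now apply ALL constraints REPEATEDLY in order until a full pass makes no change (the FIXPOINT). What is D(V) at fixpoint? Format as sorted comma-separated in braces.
Answer: {3,4,5,6,7}

Derivation:
pass 0 (initial): D(V)={3,4,5,6,7}
pass 1: no change
Fixpoint after 1 passes: D(V) = {3,4,5,6,7}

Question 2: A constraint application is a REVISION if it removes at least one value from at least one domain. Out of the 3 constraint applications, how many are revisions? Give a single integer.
Constraint 1 (U != Y) on D(U)={3,5,7} D(Y)={3,5,6}: no change => not a revision
Constraint 2 (V != Y) on D(V)={3,4,5,6,7} D(Y)={3,5,6}: no change => not a revision
Constraint 3 (X != Y) on D(X)={3,4,5,6,7} D(Y)={3,5,6}: no change => not a revision
Total revisions = 0

Answer: 0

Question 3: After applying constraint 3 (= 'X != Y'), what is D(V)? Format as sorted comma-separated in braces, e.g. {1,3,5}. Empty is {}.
Answer: {3,4,5,6,7}

Derivation:
Constraint 1 (U != Y) on D(U)={3,5,7} D(Y)={3,5,6}: no change
Constraint 2 (V != Y) on D(V)={3,4,5,6,7} D(Y)={3,5,6}: no change
Constraint 3 (X != Y) on D(X)={3,4,5,6,7} D(Y)={3,5,6}: no change
So after constraint 3: D(V) = {3,4,5,6,7}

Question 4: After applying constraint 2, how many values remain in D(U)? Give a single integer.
Answer: 3

Derivation:
Constraint 1 (U != Y) on D(U)={3,5,7} D(Y)={3,5,6}: no change
Constraint 2 (V != Y) on D(V)={3,4,5,6,7} D(Y)={3,5,6}: no change
So after constraint 2: D(U)={3,5,7}, size = 3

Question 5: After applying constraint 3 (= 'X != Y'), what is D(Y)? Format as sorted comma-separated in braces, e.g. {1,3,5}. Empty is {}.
Answer: {3,5,6}

Derivation:
Constraint 1 (U != Y) on D(U)={3,5,7} D(Y)={3,5,6}: no change
Constraint 2 (V != Y) on D(V)={3,4,5,6,7} D(Y)={3,5,6}: no change
Constraint 3 (X != Y) on D(X)={3,4,5,6,7} D(Y)={3,5,6}: no change
So after constraint 3: D(Y) = {3,5,6}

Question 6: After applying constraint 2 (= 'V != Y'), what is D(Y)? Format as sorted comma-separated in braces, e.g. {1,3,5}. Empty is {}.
Constraint 1 (U != Y) on D(U)={3,5,7} D(Y)={3,5,6}: no change
Constraint 2 (V != Y) on D(V)={3,4,5,6,7} D(Y)={3,5,6}: no change
So after constraint 2: D(Y) = {3,5,6}

Answer: {3,5,6}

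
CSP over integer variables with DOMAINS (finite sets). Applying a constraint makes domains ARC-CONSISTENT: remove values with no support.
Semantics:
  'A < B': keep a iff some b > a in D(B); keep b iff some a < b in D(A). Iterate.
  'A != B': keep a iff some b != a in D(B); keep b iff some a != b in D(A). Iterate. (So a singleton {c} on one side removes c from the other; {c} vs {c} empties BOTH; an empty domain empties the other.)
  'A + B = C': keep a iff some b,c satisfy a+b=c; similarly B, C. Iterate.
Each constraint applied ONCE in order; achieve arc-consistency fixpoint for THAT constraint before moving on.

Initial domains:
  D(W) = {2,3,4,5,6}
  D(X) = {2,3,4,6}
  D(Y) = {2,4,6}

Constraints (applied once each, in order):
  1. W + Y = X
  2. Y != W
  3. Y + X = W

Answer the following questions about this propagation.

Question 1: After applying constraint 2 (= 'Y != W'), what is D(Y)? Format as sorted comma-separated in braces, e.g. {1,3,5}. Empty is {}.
Answer: {2,4}

Derivation:
Constraint 1 (W + Y = X) on D(W)={2,3,4,5,6} D(Y)={2,4,6} D(X)={2,3,4,6}: W {2,3,4,5,6}->{2,4}; Y {2,4,6}->{2,4}; X {2,3,4,6}->{4,6}
Constraint 2 (Y != W) on D(Y)={2,4} D(W)={2,4}: no change
So after constraint 2: D(Y) = {2,4}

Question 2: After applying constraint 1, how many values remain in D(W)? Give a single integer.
Answer: 2

Derivation:
Constraint 1 (W + Y = X) on D(W)={2,3,4,5,6} D(Y)={2,4,6} D(X)={2,3,4,6}: W {2,3,4,5,6}->{2,4}; Y {2,4,6}->{2,4}; X {2,3,4,6}->{4,6}
So after constraint 1: D(W)={2,4}, size = 2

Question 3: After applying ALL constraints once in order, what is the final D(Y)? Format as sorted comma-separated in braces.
Constraint 1 (W + Y = X) on D(W)={2,3,4,5,6} D(Y)={2,4,6} D(X)={2,3,4,6}: W {2,3,4,5,6}->{2,4}; Y {2,4,6}->{2,4}; X {2,3,4,6}->{4,6}
Constraint 2 (Y != W) on D(Y)={2,4} D(W)={2,4}: no change
Constraint 3 (Y + X = W) on D(Y)={2,4} D(X)={4,6} D(W)={2,4}: Y {2,4}->{}; X {4,6}->{}; W {2,4}->{}
So after all 3 constraints: D(Y) = {}

Answer: {}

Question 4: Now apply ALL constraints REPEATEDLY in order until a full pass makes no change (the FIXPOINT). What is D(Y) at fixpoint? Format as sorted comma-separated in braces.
Answer: {}

Derivation:
pass 0 (initial): D(Y)={2,4,6}
pass 1: W {2,3,4,5,6}->{}; X {2,3,4,6}->{}; Y {2,4,6}->{}
pass 2: no change
Fixpoint after 2 passes: D(Y) = {}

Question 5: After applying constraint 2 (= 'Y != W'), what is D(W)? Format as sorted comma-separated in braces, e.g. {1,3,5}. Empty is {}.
Answer: {2,4}

Derivation:
Constraint 1 (W + Y = X) on D(W)={2,3,4,5,6} D(Y)={2,4,6} D(X)={2,3,4,6}: W {2,3,4,5,6}->{2,4}; Y {2,4,6}->{2,4}; X {2,3,4,6}->{4,6}
Constraint 2 (Y != W) on D(Y)={2,4} D(W)={2,4}: no change
So after constraint 2: D(W) = {2,4}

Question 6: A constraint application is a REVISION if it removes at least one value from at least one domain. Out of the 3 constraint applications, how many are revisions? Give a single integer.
Constraint 1 (W + Y = X) on D(W)={2,3,4,5,6} D(Y)={2,4,6} D(X)={2,3,4,6}: W {2,3,4,5,6}->{2,4}; Y {2,4,6}->{2,4}; X {2,3,4,6}->{4,6} => REVISION
Constraint 2 (Y != W) on D(Y)={2,4} D(W)={2,4}: no change => not a revision
Constraint 3 (Y + X = W) on D(Y)={2,4} D(X)={4,6} D(W)={2,4}: Y {2,4}->{}; X {4,6}->{}; W {2,4}->{} => REVISION
Total revisions = 2

Answer: 2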